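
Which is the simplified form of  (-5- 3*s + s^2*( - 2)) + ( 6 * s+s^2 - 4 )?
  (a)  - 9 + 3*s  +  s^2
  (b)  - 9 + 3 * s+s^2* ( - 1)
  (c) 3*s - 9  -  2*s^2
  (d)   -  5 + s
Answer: b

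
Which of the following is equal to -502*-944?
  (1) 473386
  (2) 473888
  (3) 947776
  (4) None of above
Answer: 2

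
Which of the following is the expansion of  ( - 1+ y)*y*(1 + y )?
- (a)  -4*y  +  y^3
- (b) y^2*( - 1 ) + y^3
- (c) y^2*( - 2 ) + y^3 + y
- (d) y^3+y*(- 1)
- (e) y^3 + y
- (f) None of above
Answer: d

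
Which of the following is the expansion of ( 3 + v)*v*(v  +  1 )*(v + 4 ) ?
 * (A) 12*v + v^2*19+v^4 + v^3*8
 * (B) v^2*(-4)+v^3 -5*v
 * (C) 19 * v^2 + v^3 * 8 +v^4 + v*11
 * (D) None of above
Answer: A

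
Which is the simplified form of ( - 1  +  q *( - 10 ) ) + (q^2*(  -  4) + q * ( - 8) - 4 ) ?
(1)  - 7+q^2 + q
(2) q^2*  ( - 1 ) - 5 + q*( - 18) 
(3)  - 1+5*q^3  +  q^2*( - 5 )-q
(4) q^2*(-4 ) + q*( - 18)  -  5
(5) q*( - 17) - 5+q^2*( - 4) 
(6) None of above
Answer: 4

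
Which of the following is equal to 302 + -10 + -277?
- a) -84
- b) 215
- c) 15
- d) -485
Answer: c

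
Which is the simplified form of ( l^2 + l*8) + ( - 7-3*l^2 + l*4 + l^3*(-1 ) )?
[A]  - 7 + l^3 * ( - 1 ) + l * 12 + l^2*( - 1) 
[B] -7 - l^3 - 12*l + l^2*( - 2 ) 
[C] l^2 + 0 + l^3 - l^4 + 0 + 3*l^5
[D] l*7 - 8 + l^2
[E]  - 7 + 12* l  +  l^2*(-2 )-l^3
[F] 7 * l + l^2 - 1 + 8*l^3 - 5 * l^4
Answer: E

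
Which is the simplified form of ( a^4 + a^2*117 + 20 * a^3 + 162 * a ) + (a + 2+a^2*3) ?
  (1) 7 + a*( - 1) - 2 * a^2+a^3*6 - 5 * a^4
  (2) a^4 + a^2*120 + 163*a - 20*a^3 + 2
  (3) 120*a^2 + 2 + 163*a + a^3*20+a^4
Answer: 3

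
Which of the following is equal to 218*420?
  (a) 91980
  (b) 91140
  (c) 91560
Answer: c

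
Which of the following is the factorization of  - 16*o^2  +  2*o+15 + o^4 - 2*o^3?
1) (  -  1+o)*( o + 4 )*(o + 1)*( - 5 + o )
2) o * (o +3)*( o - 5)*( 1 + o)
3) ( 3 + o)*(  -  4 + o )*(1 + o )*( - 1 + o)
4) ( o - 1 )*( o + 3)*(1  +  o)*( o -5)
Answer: 4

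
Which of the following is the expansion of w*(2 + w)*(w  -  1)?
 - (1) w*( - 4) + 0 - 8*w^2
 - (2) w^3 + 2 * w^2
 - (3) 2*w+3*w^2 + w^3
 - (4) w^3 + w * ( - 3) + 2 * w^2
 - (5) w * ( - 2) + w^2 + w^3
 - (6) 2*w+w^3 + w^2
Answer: 5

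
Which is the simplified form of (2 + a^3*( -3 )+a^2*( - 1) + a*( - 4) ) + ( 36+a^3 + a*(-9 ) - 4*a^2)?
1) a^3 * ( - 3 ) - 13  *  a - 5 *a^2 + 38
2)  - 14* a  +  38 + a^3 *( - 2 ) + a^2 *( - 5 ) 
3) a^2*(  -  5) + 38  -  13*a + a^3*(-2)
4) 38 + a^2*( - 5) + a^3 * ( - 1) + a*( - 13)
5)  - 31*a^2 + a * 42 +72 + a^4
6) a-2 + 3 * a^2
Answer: 3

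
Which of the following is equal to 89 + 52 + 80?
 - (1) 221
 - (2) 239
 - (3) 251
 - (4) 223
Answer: 1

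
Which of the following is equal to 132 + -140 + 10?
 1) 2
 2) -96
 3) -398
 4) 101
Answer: 1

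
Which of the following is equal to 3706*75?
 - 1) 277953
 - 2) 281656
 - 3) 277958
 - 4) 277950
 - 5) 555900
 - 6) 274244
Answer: 4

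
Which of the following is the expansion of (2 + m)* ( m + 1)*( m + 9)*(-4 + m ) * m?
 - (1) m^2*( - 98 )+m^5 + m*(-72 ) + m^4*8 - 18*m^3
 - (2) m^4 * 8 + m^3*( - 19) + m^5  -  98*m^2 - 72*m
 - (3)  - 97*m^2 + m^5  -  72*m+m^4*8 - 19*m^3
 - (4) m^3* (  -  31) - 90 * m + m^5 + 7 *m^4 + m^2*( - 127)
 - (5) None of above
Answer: 2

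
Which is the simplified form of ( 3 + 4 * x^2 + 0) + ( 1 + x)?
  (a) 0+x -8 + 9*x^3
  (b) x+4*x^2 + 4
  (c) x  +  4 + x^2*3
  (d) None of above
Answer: b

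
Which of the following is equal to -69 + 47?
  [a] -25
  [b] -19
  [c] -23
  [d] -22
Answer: d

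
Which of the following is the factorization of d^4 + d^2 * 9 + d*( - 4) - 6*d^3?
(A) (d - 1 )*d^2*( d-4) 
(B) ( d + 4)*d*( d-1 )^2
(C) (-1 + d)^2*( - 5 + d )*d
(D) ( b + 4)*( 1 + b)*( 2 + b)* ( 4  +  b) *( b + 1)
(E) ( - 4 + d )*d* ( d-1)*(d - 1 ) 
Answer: E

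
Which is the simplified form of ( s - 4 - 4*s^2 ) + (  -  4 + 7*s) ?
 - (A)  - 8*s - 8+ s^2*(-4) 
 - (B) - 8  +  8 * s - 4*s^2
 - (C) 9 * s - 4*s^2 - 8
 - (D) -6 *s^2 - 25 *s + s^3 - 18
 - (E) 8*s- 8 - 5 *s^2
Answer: B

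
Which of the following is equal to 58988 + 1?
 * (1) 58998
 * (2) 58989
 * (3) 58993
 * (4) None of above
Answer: 2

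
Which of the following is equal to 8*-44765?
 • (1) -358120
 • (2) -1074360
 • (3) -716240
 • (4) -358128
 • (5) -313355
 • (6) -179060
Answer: 1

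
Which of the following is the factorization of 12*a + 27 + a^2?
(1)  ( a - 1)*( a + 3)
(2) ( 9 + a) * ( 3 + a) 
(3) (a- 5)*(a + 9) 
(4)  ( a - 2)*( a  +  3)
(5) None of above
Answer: 2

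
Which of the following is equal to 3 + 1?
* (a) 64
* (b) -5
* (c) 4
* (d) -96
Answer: c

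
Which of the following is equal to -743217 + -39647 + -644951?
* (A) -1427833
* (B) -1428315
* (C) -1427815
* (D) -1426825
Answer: C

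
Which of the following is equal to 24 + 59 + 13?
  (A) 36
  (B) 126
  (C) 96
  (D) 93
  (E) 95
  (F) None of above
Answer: C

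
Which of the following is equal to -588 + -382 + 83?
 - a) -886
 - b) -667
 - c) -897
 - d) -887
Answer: d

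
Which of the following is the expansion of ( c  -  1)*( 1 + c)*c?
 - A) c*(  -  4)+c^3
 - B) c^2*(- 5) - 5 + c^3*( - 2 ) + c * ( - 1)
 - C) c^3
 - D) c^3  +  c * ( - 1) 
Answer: D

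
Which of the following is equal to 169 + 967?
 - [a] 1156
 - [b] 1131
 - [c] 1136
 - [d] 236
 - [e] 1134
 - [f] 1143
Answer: c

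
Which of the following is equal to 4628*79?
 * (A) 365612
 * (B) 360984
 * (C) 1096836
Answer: A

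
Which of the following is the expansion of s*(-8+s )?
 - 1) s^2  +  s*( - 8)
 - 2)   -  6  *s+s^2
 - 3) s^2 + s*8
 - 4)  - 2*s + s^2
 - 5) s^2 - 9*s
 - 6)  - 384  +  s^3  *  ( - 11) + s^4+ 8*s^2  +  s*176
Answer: 1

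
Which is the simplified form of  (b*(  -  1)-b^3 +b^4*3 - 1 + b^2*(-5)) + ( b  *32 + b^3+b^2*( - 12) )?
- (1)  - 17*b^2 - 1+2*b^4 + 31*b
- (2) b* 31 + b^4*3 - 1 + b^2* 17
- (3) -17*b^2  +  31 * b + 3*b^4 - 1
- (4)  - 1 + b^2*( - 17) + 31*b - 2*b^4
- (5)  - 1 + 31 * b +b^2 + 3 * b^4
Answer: 3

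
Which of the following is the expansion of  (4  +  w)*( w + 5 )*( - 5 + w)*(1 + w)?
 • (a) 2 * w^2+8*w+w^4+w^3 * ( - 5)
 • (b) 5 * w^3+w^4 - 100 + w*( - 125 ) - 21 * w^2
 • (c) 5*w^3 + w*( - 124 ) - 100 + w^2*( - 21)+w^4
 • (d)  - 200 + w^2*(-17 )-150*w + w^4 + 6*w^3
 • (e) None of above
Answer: b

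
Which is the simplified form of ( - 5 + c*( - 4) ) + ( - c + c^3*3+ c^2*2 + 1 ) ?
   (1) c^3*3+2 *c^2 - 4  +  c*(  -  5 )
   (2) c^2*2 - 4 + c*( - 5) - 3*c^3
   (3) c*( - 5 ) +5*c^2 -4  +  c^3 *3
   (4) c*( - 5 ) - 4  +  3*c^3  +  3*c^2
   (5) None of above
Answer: 1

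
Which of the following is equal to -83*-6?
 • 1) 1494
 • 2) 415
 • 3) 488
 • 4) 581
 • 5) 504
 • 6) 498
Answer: 6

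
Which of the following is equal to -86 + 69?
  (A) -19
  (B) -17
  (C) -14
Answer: B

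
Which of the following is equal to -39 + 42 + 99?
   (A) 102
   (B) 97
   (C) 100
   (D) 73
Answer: A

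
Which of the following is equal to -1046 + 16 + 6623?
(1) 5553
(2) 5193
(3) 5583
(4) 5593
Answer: 4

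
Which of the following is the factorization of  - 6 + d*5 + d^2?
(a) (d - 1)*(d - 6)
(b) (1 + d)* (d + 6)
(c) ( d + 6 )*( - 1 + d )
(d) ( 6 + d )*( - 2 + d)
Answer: c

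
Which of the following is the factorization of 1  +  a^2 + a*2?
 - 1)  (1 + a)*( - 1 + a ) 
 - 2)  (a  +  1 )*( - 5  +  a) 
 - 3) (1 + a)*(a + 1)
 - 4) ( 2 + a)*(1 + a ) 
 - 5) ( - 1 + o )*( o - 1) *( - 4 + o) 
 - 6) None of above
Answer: 3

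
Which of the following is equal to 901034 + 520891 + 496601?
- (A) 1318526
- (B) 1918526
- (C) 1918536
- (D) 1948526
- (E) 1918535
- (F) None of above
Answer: B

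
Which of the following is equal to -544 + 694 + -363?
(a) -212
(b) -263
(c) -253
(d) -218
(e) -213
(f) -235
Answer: e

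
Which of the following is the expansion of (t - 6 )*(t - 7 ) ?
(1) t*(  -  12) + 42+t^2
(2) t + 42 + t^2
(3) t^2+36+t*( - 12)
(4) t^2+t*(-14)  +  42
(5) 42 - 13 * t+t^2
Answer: 5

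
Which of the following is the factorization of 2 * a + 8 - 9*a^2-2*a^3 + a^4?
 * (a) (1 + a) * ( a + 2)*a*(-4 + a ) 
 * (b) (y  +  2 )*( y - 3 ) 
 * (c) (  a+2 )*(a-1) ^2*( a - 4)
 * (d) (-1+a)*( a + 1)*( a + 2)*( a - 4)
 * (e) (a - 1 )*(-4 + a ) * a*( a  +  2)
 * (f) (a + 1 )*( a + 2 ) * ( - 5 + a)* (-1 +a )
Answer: d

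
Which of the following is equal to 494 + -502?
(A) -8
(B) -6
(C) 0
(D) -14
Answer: A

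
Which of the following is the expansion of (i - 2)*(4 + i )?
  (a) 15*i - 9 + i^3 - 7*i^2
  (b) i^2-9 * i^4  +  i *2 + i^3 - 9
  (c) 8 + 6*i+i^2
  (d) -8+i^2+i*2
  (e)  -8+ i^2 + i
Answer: d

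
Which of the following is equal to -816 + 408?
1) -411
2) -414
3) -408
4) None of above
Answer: 3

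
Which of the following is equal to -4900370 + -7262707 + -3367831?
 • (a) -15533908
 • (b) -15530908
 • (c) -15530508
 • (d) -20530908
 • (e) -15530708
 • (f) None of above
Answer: b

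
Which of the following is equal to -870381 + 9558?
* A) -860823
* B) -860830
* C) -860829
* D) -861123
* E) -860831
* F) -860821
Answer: A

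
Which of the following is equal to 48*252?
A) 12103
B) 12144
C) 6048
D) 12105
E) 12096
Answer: E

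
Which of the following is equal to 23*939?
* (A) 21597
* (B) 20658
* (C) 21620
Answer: A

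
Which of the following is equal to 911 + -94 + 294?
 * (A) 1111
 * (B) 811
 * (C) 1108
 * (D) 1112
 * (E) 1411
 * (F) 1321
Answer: A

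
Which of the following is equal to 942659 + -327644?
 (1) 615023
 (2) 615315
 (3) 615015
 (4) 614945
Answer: 3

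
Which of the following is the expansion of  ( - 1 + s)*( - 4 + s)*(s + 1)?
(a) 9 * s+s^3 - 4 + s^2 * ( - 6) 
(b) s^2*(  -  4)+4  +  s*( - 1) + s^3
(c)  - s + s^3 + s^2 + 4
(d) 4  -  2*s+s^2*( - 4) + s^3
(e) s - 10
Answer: b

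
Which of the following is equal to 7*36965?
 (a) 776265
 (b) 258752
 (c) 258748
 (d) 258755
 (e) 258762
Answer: d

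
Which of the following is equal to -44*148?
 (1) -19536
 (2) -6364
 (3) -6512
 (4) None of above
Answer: 3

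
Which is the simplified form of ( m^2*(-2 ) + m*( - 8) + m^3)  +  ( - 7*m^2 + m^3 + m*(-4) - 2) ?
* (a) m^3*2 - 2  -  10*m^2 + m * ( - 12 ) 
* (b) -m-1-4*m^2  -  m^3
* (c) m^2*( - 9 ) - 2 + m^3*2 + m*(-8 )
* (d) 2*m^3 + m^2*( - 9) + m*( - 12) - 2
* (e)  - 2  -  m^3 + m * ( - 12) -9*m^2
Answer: d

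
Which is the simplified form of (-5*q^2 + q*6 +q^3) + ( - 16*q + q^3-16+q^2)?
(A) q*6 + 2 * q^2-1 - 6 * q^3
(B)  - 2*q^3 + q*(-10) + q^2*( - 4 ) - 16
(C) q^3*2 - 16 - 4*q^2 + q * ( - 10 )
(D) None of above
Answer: C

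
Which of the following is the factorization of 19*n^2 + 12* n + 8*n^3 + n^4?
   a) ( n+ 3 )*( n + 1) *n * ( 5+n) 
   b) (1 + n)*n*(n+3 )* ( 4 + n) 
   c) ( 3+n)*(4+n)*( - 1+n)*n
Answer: b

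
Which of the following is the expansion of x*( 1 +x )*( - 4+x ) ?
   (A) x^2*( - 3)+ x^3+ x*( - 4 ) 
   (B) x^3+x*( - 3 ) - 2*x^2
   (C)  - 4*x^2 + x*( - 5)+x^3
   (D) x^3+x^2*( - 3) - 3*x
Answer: A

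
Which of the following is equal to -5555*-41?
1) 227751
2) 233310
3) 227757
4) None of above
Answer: 4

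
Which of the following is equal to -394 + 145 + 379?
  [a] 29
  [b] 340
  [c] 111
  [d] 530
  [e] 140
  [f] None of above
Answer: f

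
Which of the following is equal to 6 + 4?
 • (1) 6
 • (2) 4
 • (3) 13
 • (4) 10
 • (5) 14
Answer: 4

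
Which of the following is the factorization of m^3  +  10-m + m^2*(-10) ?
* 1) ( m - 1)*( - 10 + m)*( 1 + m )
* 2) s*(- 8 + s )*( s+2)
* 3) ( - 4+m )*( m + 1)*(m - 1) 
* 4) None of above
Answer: 1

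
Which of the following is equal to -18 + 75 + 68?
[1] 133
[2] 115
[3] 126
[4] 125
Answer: 4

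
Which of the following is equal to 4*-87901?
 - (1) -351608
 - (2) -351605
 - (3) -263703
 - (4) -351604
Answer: 4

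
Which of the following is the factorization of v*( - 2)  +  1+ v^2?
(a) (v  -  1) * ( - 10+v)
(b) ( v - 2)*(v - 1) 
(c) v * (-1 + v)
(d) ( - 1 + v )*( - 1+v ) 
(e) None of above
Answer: d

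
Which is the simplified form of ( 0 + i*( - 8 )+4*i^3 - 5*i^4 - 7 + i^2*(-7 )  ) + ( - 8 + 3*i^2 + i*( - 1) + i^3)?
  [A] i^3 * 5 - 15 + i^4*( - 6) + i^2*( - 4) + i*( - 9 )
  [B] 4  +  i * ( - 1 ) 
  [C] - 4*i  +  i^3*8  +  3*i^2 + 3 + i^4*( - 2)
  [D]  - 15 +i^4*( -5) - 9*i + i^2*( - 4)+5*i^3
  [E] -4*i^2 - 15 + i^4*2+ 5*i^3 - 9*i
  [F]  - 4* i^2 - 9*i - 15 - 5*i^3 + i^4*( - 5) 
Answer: D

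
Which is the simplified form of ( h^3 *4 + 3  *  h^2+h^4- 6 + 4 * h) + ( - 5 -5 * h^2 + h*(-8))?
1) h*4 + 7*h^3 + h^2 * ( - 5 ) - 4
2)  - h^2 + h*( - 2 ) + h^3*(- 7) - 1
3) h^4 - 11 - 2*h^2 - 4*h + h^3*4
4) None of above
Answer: 3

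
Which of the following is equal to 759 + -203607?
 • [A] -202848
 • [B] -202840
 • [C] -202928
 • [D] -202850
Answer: A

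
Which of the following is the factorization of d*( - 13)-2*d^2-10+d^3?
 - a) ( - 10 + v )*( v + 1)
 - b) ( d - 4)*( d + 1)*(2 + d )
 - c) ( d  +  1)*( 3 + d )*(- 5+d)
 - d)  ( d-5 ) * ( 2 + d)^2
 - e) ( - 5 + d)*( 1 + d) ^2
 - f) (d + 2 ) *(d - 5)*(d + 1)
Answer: f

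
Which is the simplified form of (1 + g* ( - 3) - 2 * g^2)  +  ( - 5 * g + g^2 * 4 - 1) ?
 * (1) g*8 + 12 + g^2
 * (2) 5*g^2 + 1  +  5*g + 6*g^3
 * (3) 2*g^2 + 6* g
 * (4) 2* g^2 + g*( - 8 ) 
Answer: 4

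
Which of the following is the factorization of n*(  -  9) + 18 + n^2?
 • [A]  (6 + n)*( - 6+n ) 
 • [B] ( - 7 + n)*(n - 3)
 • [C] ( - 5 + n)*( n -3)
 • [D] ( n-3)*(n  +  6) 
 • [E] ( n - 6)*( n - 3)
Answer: E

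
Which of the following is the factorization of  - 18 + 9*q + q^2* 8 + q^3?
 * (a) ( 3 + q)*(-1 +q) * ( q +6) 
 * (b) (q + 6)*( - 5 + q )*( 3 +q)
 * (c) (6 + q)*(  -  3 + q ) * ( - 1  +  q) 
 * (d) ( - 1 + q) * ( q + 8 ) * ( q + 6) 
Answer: a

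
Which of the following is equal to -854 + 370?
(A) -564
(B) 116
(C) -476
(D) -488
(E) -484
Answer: E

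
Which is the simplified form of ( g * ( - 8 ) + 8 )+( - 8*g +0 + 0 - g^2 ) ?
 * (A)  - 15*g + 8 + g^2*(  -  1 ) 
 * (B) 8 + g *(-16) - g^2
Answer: B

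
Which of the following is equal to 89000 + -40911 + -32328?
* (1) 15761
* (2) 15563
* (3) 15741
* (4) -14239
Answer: 1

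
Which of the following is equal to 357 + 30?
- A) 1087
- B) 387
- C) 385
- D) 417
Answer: B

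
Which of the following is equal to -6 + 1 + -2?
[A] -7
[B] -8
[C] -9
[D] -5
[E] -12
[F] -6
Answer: A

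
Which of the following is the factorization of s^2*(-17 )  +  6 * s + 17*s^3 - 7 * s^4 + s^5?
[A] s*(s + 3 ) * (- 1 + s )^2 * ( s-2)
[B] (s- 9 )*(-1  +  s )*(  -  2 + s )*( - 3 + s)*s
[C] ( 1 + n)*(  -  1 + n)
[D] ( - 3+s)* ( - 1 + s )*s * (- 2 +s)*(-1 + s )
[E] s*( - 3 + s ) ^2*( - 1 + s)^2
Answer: D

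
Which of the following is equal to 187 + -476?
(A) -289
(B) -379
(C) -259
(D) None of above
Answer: A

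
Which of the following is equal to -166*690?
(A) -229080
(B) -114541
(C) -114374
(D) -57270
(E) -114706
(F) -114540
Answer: F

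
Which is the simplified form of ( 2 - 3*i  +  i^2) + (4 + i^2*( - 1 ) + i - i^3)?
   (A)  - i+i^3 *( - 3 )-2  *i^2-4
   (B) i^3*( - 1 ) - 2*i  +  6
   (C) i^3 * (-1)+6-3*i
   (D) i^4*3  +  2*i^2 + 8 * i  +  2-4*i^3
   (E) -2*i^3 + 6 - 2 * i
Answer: B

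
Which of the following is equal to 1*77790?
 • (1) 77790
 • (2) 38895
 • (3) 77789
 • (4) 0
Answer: 1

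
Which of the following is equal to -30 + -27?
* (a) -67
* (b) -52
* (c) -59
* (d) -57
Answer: d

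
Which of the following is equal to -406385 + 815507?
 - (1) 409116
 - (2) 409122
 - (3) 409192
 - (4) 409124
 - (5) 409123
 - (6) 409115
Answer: 2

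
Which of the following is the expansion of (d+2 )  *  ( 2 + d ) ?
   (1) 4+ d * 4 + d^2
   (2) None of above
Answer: 1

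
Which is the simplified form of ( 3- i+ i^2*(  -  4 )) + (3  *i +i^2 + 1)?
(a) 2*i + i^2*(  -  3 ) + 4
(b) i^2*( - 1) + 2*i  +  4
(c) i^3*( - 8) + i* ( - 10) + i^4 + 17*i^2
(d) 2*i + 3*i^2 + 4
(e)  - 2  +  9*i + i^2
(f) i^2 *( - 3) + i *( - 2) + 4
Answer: a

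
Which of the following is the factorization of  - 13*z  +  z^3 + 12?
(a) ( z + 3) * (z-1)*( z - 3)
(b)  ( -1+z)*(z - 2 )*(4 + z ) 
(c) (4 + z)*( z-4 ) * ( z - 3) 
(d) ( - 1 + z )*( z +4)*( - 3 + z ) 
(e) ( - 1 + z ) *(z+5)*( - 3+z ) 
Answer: d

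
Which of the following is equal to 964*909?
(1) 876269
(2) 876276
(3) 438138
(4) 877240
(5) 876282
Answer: 2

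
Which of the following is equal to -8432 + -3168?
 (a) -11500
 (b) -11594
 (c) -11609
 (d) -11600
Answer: d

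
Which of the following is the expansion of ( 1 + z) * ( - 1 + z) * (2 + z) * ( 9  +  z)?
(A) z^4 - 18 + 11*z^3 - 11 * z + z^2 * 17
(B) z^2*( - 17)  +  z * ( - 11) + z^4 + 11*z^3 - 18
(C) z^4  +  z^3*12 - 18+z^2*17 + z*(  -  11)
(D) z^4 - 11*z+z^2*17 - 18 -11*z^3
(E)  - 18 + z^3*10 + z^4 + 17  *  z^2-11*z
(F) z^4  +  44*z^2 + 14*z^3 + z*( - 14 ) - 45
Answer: A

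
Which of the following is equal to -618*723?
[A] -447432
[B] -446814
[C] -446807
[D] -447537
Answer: B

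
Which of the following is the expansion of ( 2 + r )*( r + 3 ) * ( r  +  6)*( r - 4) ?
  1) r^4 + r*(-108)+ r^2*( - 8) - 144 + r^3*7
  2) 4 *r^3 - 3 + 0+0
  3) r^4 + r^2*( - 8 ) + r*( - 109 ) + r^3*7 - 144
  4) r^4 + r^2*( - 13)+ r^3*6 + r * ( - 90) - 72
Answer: 1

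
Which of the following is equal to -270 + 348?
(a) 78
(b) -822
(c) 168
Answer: a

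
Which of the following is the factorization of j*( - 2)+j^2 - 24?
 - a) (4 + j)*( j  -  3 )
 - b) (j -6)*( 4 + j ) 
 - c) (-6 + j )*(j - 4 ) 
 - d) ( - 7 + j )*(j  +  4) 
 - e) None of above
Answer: b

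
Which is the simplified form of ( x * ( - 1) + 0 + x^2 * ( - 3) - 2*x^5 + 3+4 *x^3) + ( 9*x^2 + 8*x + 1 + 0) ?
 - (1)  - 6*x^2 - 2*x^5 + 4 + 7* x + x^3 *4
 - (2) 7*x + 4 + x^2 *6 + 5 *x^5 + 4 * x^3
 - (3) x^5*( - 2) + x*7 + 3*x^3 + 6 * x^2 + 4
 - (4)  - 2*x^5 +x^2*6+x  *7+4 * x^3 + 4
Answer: 4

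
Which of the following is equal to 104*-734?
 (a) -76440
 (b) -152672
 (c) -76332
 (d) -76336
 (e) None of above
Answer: d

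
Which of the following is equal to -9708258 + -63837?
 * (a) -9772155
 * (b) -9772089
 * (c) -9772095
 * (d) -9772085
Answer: c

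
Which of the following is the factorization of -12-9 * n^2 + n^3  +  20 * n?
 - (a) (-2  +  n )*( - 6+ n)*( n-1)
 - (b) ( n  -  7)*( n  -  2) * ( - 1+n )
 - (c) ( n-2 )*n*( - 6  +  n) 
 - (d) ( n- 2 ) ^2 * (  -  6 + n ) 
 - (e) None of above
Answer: a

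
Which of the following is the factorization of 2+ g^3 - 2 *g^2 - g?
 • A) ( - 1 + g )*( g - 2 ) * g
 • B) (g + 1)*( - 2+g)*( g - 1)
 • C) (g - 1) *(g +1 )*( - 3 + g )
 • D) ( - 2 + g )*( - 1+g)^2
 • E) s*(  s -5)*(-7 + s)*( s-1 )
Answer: B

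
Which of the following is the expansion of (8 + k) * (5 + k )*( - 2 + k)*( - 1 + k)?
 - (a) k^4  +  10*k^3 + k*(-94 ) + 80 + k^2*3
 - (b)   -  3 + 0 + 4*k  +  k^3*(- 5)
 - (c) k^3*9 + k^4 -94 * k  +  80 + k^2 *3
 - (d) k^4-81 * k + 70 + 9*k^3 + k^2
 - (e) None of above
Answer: a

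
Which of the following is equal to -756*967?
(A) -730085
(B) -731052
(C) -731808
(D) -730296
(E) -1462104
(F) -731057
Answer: B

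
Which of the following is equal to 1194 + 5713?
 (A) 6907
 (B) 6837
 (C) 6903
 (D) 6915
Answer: A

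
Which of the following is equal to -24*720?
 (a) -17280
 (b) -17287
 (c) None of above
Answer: a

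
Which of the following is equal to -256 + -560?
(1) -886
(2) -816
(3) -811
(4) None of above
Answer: 2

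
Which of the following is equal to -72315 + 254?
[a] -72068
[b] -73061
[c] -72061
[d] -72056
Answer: c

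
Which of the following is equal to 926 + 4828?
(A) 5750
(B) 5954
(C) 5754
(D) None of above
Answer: C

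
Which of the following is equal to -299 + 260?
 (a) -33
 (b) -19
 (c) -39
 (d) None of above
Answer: c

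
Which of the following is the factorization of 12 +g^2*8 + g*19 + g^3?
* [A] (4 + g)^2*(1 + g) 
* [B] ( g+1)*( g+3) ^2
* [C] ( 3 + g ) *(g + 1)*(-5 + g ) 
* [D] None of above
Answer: D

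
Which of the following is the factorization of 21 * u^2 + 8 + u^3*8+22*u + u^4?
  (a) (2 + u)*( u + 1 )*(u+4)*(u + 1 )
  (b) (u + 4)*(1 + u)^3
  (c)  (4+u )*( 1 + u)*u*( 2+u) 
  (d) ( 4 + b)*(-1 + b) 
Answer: a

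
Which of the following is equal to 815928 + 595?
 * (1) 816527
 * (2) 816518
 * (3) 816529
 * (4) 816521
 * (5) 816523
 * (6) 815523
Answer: 5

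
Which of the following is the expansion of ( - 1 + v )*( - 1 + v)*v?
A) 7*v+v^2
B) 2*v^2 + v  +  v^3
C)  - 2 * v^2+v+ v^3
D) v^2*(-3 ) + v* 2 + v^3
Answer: C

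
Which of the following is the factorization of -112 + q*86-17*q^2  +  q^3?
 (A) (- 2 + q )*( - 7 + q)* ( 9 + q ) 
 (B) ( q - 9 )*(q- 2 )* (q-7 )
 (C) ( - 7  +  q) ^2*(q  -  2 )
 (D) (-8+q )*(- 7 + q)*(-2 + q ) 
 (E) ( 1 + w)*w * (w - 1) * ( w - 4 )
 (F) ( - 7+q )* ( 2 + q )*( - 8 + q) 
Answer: D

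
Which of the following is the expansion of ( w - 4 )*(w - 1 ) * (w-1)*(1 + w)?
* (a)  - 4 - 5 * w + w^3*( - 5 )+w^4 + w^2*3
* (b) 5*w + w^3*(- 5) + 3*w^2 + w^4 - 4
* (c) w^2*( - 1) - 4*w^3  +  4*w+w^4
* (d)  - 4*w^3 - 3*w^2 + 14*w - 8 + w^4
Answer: b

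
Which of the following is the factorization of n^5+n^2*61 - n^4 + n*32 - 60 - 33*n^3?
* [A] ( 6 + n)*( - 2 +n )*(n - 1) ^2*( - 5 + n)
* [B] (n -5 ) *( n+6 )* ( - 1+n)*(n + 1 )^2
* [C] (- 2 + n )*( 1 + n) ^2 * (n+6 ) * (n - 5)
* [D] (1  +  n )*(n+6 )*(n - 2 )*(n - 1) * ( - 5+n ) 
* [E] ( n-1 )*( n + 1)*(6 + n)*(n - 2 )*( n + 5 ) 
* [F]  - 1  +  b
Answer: D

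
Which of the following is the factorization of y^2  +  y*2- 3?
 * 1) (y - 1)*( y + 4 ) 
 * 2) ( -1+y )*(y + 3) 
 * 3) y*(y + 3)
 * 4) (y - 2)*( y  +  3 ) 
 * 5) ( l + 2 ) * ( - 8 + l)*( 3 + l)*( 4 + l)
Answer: 2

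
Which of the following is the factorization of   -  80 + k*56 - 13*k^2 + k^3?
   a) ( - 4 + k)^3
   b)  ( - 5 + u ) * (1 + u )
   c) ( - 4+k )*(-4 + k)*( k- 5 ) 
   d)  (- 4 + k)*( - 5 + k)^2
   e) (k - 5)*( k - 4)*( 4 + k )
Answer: c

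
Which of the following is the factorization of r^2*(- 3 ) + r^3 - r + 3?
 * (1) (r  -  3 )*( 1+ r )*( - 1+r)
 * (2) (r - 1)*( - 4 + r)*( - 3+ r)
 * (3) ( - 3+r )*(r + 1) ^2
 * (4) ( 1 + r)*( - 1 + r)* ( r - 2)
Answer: 1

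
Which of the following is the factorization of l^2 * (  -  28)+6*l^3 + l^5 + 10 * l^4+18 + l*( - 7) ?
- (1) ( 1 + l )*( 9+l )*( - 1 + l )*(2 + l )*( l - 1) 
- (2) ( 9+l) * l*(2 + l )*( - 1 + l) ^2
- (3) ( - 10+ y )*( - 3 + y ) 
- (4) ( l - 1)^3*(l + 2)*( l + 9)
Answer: 1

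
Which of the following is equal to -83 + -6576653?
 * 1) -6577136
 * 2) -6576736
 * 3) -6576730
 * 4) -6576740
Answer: 2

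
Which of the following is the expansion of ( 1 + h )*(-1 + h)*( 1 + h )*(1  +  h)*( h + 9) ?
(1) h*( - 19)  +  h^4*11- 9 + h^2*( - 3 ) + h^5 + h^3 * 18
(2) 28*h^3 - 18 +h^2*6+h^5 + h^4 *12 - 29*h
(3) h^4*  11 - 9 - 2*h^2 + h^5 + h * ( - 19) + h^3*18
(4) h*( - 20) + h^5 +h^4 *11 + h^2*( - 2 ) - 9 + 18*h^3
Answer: 3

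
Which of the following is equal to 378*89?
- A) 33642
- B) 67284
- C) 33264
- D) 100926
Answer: A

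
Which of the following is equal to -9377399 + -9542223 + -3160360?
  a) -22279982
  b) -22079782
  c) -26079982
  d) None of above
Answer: d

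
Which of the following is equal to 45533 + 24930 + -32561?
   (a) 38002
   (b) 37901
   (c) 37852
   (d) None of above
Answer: d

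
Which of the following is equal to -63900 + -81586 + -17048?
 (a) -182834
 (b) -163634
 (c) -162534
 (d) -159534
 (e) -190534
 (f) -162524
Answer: c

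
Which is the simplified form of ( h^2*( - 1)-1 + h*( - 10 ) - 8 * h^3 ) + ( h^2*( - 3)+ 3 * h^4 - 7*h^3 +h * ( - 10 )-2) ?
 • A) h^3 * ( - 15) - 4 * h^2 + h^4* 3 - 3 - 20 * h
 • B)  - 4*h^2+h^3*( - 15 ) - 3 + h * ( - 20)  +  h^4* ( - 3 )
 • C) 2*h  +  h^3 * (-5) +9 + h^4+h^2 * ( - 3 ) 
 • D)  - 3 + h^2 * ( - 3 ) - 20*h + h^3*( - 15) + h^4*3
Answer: A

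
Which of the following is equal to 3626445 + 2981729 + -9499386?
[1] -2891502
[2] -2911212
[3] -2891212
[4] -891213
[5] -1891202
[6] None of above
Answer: 3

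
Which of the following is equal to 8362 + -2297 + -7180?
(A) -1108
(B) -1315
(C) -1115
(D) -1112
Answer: C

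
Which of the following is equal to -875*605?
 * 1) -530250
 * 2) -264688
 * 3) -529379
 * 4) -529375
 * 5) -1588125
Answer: 4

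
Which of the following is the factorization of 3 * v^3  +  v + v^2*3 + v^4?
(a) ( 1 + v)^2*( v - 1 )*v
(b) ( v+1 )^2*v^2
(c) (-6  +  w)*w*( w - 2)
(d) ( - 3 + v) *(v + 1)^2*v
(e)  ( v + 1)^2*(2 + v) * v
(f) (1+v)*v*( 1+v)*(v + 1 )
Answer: f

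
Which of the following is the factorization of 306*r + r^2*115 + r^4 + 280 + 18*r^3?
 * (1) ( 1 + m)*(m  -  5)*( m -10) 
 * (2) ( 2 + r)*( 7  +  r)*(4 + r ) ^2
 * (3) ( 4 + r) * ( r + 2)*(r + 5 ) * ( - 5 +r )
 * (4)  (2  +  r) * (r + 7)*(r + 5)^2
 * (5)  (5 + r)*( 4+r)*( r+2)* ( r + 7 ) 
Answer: 5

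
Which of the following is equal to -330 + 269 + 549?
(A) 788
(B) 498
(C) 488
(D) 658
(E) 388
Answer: C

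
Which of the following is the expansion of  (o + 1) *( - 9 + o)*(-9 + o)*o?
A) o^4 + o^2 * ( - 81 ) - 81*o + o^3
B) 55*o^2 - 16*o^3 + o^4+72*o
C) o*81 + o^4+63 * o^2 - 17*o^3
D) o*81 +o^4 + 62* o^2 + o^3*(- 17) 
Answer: C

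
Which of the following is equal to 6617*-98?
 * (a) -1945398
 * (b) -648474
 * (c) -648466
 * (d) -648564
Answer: c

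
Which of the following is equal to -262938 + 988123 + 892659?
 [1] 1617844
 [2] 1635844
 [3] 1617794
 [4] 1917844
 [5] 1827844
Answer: 1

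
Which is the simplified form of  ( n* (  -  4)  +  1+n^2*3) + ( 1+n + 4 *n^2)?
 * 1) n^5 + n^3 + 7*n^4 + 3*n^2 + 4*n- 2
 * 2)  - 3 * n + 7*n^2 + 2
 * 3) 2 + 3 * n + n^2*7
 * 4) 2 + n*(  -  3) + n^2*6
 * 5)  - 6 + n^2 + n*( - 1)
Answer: 2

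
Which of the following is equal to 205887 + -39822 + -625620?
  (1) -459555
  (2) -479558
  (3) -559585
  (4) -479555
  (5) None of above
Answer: 1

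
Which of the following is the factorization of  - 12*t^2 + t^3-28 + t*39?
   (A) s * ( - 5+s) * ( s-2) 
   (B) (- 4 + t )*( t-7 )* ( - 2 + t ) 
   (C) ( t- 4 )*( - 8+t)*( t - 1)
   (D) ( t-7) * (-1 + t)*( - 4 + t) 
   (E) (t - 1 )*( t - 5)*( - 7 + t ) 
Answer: D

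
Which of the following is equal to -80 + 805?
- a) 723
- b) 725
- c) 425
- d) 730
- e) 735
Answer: b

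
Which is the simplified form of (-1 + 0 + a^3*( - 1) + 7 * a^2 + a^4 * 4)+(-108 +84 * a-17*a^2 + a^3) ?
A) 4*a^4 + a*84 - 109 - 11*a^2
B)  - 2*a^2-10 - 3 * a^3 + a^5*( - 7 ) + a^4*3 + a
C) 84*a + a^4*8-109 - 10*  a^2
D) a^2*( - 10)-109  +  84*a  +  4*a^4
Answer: D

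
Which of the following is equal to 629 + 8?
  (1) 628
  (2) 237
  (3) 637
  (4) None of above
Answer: 3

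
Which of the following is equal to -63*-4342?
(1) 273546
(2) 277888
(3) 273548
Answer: 1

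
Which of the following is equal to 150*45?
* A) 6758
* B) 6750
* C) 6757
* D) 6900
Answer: B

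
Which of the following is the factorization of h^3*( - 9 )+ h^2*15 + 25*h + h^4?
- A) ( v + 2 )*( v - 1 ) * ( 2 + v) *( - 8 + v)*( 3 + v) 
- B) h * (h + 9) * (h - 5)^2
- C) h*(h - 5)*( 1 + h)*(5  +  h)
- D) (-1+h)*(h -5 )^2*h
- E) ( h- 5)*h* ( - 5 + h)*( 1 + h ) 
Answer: E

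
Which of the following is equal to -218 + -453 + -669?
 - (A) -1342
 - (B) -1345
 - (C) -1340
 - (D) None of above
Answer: C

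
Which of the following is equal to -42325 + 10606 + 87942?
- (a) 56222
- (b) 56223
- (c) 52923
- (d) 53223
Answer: b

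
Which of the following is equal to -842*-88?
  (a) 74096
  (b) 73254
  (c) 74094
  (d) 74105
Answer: a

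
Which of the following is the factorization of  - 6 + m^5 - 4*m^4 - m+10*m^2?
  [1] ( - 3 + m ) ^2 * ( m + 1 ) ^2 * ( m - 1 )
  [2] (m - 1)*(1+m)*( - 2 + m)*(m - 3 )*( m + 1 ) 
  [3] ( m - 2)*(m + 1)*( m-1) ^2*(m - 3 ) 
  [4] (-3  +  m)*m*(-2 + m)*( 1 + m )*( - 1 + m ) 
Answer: 2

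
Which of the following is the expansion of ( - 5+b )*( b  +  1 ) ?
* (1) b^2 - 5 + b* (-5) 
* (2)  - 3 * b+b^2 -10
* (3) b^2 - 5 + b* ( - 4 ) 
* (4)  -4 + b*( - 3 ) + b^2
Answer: 3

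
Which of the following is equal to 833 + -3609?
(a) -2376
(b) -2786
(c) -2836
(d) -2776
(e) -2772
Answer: d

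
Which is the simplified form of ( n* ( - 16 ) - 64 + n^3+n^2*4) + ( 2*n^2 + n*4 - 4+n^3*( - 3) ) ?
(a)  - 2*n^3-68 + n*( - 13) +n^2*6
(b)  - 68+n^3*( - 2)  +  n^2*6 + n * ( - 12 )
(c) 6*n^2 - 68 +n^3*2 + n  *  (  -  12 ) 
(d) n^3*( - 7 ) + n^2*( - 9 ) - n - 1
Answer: b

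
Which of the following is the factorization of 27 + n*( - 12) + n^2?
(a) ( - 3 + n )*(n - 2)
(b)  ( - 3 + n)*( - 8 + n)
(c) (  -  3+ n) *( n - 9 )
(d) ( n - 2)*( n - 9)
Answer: c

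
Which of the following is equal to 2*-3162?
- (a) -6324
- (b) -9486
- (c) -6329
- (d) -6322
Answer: a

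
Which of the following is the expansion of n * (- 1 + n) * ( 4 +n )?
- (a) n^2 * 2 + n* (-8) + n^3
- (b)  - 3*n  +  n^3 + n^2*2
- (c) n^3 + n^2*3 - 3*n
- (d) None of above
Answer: d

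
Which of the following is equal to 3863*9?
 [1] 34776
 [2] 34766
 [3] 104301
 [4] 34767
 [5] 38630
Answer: 4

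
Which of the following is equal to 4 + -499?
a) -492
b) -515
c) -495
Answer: c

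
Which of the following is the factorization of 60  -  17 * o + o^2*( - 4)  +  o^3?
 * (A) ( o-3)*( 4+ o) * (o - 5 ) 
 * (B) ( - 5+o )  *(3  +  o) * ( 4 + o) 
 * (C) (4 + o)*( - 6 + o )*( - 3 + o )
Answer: A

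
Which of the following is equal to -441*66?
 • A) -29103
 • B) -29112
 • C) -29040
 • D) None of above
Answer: D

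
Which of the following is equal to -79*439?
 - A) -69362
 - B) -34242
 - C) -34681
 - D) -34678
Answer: C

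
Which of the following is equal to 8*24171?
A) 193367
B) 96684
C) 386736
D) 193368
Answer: D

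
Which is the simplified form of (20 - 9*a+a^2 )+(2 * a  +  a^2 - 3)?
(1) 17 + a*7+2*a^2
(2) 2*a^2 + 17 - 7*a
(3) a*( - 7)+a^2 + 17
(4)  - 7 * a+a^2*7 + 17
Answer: 2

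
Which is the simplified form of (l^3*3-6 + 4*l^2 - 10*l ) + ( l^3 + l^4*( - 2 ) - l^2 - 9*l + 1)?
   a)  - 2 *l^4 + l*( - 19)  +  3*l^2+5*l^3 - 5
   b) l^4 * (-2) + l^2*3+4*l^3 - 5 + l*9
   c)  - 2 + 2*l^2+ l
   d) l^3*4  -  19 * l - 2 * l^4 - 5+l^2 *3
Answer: d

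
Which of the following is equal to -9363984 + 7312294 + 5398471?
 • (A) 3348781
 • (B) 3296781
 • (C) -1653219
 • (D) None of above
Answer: D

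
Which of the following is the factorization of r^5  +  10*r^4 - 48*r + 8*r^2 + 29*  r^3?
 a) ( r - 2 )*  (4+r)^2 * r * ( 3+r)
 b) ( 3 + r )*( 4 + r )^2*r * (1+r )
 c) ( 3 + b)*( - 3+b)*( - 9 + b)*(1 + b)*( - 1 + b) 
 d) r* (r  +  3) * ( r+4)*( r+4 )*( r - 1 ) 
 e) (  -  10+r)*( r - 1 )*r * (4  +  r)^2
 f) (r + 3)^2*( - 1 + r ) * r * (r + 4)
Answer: d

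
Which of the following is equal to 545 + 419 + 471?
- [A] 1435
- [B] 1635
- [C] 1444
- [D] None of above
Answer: A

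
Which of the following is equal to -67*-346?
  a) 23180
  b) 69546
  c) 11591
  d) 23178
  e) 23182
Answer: e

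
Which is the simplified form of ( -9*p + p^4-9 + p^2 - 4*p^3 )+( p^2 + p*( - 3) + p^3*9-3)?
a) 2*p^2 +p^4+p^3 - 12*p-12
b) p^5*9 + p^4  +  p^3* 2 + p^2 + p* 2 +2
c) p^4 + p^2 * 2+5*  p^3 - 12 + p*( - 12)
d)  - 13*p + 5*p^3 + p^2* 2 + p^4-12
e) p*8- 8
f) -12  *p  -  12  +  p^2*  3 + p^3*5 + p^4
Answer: c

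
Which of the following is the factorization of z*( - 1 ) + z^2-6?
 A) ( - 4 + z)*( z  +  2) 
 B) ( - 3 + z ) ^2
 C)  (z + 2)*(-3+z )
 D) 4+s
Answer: C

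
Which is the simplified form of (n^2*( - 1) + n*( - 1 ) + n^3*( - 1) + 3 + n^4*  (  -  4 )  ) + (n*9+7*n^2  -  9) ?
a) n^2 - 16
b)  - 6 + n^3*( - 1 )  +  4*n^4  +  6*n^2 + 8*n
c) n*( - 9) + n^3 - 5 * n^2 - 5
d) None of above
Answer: d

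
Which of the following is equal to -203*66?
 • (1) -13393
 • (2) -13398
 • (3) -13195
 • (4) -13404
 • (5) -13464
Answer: 2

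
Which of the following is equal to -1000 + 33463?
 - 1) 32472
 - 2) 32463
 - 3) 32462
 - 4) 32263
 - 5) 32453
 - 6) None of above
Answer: 2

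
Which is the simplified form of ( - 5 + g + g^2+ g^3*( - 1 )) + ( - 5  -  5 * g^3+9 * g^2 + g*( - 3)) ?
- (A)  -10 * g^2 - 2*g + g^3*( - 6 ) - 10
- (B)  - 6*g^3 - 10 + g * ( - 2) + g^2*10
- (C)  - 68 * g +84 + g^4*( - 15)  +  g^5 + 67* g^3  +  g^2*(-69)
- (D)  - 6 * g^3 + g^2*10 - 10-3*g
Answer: B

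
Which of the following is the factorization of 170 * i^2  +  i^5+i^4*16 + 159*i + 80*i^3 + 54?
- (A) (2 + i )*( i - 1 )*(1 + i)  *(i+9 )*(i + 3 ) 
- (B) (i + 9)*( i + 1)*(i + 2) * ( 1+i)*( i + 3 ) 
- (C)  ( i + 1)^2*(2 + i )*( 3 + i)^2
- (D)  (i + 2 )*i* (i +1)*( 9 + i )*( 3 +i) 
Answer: B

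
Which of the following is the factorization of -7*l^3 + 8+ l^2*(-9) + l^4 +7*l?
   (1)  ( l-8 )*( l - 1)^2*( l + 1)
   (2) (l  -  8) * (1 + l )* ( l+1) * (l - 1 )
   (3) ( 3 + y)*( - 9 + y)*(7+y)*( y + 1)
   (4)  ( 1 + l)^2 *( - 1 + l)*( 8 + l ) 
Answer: 2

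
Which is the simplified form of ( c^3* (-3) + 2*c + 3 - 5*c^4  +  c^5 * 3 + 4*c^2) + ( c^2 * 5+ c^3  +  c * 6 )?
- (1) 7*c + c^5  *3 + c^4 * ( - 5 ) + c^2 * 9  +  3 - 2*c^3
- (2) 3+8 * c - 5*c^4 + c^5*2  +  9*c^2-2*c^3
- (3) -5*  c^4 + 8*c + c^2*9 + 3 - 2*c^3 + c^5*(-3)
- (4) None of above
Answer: 4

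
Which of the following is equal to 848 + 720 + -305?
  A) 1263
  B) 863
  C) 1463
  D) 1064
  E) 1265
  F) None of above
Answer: A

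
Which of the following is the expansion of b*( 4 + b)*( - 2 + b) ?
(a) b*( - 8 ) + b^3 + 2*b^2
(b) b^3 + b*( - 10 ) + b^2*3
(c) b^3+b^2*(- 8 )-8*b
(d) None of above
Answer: a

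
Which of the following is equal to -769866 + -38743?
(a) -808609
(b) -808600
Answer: a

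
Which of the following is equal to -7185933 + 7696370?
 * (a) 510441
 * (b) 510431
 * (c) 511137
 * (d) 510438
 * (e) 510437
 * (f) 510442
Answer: e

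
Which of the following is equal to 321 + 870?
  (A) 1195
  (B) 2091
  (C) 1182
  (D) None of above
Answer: D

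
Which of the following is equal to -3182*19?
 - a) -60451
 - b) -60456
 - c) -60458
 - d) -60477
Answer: c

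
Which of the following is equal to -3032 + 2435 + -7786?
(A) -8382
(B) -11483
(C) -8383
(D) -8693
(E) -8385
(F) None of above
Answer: C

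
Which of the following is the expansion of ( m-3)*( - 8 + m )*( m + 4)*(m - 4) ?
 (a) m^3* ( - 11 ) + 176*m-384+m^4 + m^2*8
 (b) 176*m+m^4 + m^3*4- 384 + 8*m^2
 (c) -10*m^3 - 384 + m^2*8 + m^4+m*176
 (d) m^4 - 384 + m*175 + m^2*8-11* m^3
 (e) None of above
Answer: a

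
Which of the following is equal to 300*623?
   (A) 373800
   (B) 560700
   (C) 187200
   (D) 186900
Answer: D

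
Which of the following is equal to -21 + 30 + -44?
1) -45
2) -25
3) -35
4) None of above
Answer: 3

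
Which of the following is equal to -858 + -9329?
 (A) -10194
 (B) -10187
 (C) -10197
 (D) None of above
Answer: B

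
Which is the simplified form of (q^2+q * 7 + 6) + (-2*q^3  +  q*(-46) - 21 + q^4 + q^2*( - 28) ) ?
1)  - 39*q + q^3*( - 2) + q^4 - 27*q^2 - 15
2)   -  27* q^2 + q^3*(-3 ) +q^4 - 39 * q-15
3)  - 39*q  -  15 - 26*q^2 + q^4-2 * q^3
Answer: 1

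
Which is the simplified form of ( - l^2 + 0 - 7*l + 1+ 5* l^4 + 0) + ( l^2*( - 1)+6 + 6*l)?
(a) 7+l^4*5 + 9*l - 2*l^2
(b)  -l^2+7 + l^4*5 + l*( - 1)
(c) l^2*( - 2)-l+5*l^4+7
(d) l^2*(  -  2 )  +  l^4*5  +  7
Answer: c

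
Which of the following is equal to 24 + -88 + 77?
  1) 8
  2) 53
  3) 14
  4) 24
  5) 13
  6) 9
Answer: 5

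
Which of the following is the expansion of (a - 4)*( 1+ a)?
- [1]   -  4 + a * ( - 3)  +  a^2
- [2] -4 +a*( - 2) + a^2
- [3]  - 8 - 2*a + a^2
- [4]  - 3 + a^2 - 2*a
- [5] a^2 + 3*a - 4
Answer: 1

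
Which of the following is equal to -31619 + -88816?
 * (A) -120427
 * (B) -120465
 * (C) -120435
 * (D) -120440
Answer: C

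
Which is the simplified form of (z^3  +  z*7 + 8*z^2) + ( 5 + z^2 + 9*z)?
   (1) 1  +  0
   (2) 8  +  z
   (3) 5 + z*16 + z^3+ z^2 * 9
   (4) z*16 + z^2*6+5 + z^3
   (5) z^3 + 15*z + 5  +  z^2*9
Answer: 3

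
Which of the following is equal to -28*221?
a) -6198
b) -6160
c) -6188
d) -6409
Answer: c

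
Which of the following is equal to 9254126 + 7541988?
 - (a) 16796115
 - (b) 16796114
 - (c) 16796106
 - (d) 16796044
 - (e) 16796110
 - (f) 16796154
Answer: b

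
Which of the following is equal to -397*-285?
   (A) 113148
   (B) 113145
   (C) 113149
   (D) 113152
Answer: B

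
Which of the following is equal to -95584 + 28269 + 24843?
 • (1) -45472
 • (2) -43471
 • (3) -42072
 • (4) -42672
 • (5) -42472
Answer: 5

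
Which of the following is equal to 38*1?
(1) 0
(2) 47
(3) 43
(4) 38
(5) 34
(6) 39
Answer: 4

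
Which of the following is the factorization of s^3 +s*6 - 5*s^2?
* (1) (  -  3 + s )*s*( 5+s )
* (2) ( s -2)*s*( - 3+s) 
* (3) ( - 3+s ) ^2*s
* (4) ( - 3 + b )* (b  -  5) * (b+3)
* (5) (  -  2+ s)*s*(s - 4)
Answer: 2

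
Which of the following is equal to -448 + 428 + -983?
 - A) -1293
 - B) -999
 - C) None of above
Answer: C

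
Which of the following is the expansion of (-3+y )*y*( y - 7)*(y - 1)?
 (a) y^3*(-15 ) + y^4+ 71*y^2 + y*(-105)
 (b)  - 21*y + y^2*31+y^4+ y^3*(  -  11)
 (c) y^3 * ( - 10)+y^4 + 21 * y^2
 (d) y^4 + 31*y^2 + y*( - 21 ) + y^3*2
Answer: b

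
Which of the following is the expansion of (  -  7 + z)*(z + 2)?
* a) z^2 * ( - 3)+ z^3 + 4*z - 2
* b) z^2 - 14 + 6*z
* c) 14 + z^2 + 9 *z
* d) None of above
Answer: d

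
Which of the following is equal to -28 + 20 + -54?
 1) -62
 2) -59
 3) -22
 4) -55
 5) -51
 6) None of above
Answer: 1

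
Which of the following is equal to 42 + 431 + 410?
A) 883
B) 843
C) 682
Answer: A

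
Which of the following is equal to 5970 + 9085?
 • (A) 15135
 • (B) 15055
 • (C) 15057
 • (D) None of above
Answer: B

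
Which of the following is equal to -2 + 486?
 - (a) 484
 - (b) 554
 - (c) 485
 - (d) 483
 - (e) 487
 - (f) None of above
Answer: a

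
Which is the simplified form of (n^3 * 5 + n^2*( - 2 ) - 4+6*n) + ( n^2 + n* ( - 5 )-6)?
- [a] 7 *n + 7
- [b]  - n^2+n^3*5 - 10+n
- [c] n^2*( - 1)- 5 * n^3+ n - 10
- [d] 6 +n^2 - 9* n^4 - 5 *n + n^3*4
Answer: b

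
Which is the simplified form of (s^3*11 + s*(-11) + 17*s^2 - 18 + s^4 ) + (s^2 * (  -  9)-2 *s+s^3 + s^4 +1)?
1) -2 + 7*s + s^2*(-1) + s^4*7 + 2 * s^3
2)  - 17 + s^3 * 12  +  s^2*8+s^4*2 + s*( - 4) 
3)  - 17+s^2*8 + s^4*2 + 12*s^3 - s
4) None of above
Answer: 4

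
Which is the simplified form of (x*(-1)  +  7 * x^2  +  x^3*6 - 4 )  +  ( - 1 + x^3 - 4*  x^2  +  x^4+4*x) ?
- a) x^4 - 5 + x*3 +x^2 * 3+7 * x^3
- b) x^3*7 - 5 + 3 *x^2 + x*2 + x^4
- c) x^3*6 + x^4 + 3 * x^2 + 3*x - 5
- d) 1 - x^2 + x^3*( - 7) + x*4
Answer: a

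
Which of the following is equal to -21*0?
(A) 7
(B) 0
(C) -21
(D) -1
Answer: B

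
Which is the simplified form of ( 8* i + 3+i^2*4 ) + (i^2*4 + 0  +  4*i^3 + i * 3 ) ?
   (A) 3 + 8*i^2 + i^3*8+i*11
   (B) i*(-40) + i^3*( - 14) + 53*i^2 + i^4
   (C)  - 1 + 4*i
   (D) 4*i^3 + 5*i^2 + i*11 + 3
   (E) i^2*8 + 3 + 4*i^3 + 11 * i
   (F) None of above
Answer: E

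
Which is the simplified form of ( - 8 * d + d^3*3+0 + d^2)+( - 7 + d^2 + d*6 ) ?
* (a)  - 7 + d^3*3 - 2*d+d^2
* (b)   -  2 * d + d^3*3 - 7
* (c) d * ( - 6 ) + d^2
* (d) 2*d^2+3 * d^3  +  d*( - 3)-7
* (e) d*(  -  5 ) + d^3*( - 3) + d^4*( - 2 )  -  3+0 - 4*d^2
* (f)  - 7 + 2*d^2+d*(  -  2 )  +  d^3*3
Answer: f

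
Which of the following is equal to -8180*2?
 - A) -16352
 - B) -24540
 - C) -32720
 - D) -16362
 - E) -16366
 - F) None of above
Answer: F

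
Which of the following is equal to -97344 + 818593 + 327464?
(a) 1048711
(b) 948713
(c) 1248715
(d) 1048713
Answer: d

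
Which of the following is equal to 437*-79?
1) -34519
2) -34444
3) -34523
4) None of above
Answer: 3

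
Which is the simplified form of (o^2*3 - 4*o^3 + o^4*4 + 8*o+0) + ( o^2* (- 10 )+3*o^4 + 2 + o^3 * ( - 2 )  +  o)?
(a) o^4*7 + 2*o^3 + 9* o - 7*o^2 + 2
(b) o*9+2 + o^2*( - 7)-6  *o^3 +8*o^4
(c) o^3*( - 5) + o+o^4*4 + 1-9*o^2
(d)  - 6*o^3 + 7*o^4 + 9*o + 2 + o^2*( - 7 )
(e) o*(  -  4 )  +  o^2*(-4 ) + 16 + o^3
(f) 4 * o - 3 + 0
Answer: d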